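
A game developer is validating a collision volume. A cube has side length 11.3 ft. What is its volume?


Shape: cube
Side s = 11.3 ft
Formula: V = s^3
V = 11.3 * 11.3 * 11.3
V = 127.69 * 11.3
V = 1442.897
1442.897 ft^3


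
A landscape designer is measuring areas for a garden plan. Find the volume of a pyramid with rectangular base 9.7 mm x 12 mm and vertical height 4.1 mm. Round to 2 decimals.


Shape: rectangular pyramid
Base: 9.7 mm x 12 mm, Height h = 4.1 mm
Formula: V = (1/3) * base_area * h
base_area = 9.7 * 12 = 116.4
base_area * h = 116.4 * 4.1 = 477.24
V = 477.24 / 3
V = 159.08
159.08 mm^3


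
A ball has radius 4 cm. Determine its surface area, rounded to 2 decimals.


Shape: sphere
Radius r = 4 cm
Formula: SA = 4 * pi * r^2
r^2 = 16
SA = 4 * pi * 16
SA = 64 * pi
SA = 201.06
201.06 cm^2


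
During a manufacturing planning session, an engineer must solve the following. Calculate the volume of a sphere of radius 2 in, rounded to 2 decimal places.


Shape: sphere
Radius r = 2 in
Formula: V = (4/3) * pi * r^3
r^3 = 8
(4/3) * 8 = 10.666667
V = 10.666667 * pi
V = 33.51
33.51 in^3


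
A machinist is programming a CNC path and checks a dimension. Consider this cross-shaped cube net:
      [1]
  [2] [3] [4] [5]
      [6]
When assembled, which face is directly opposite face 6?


Net: cross layout. Take square 3 as the base (bottom).
Fold the four squares in the horizontal row up around 3: 2 -> left, 4 -> right, 5 wraps to the top.
Fold 1 and 6 up from 3: 1 -> back, 6 -> front.
Opposite pairs are therefore: (1, 6), (2, 4), (3, 5).
Face 6 is opposite face 1.
face 1


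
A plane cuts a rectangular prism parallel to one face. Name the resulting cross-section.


Solid: rectangular prism
Cutting plane: parallel to one face
Visualize the intersection of the plane with the solid's surface.
The boundary of the cut region is a rectangle.
rectangle


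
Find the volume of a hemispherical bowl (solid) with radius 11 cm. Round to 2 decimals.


Shape: hemisphere (half of a sphere)
Radius r = 11 cm
Formula: V = (1/2) * (4/3) * pi * r^3 = (2/3) * pi * r^3
r^3 = 1331
(2/3) * 1331 = 887.333333
V = 887.333333 * pi
V = 2787.64
2787.64 cm^3


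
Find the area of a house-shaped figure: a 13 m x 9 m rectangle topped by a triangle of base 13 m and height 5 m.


Composite shape: rectangle + triangle
Rectangle area = 13 * 9 = 117
Triangle area = 0.5 * 13 * 5 = 32.5
Total = 117 + 32.5
Total = 149.5
149.5 m^2


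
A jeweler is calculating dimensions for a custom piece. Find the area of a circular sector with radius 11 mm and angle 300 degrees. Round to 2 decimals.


Shape: circular sector
Radius r = 11 mm, Angle = 300 degrees
Formula: A = (angle/360) * pi * r^2
r^2 = 121
Fraction of circle = 300/360
A = (300/360) * pi * 121
A = 100.833333 * pi
A = 316.78
316.78 mm^2


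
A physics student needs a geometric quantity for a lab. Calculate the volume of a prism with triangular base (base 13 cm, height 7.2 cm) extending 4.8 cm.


Shape: triangular prism
Triangle base = 13 cm, triangle height = 7.2 cm, prism length L = 4.8 cm
Formula: V = (1/2 * b * h_tri) * L
Cross-section area = 0.5 * 13 * 7.2 = 46.8
V = 46.8 * 4.8
V = 224.64
224.64 cm^3


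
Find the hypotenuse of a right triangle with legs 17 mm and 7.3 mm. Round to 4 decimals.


Shape: right triangle
Legs a = 17 mm, b = 7.3 mm
Formula: c = sqrt(a^2 + b^2)
a^2 = 289, b^2 = 53.29
a^2 + b^2 = 342.29
c = sqrt(342.29)
c = 18.5011
18.5011 mm


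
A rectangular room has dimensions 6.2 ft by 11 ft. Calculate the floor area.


Shape: rectangle
Length l = 6.2 ft, Width w = 11 ft
Formula: A = l * w
A = 6.2 * 11
A = 68.2
68.2 ft^2


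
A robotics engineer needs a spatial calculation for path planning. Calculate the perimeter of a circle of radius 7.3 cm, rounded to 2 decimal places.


Shape: circle
Radius r = 7.3 cm
Formula: C = 2 * pi * r
C = 2 * pi * 7.3
C = 14.6 * pi
C = 45.87
45.87 cm


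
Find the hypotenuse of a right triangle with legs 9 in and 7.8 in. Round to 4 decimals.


Shape: right triangle
Legs a = 9 in, b = 7.8 in
Formula: c = sqrt(a^2 + b^2)
a^2 = 81, b^2 = 60.84
a^2 + b^2 = 141.84
c = sqrt(141.84)
c = 11.9097
11.9097 in


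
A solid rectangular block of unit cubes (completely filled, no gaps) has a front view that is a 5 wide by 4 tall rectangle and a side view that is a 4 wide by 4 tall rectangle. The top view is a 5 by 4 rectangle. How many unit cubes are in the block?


Orthographic views of a solid rectangular block:
Front view 5 x 4 -> length = 5, height = 4
Side view 4 x 4 -> width = 4, height = 4 (consistent)
Top view 5 x 4 -> confirms length = 5, width = 4
The block is 5 x 4 x 4.
Total unit cubes = 5 * 4 * 4 = 80
80 unit cubes


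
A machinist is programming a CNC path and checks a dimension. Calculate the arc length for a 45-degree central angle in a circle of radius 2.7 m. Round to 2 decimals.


Shape: circular arc
Radius r = 2.7 m, Angle = 45 degrees
Formula: L = (angle/360) * 2 * pi * r
2 * pi * r = 5.4 * pi
L = (45/360) * 5.4 * pi
L = 0.675 * pi
L = 2.12
2.12 m


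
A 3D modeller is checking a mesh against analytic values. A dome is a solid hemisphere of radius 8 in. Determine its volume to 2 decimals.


Shape: hemisphere (half of a sphere)
Radius r = 8 in
Formula: V = (1/2) * (4/3) * pi * r^3 = (2/3) * pi * r^3
r^3 = 512
(2/3) * 512 = 341.333333
V = 341.333333 * pi
V = 1072.33
1072.33 in^3


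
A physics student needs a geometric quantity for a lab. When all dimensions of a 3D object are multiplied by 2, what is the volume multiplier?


Linear scale factor k = 2
Rule: under a linear scaling by k, volumes scale by k^3.
k^3 = 2 * 2 * 2
k^3 = 4 * 2
k^3 = 8
Volume scales by a factor of 8.
8 (dimensionless)


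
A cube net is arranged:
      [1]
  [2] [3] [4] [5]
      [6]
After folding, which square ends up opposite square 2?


Net: cross layout. Take square 3 as the base (bottom).
Fold the four squares in the horizontal row up around 3: 2 -> left, 4 -> right, 5 wraps to the top.
Fold 1 and 6 up from 3: 1 -> back, 6 -> front.
Opposite pairs are therefore: (1, 6), (2, 4), (3, 5).
Face 2 is opposite face 4.
face 4


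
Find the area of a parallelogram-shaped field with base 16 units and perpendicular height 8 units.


Shape: parallelogram
Base b = 16 units, Height h = 8 units
Formula: A = b * h
A = 16 * 8
A = 128
128 units^2


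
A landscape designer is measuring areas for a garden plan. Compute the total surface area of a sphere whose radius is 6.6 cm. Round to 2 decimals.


Shape: sphere
Radius r = 6.6 cm
Formula: SA = 4 * pi * r^2
r^2 = 43.56
SA = 4 * pi * 43.56
SA = 174.24 * pi
SA = 547.39
547.39 cm^2


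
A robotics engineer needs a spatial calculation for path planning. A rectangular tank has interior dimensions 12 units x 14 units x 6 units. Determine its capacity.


Shape: rectangular prism
l = 12 units, w = 14 units, h = 6 units
Formula: V = l * w * h
V = 12 * 14 * 6
V = 168 * 6
V = 1008
1008 units^3


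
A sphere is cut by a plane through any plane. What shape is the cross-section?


Solid: sphere
Cutting plane: through any plane
Visualize the intersection of the plane with the solid's surface.
The boundary of the cut region is a circle.
circle


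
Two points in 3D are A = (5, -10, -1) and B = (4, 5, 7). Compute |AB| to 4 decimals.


3D distance between two points
P1 = (5, -10, -1), P2 = (4, 5, 7)
Formula: d = sqrt((x2-x1)^2 + (y2-y1)^2 + (z2-z1)^2)
dx = 4 - 5 = -1
dy = 5 - -10 = 15
dz = 7 - -1 = 8
dx^2 + dy^2 + dz^2 = 1 + 225 + 64 = 290
d = sqrt(290)
d = 17.0294
17.0294 units


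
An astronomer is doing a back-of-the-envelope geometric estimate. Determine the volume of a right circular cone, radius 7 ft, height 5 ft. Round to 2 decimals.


Shape: cone
Radius r = 7 ft, Height h = 5 ft
Formula: V = (1/3) * pi * r^2 * h
r^2 = 49
pi * r^2 * h = pi * 49 * 5 = 245 * pi
V = 245 * pi / 3
V = 256.56
256.56 ft^3


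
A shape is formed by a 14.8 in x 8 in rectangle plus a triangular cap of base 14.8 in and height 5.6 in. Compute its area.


Composite shape: rectangle + triangle
Rectangle area = 14.8 * 8 = 118.4
Triangle area = 0.5 * 14.8 * 5.6 = 41.44
Total = 118.4 + 41.44
Total = 159.84
159.84 in^2


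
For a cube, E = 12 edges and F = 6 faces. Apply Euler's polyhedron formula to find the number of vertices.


Polyhedron: cube
Euler's formula for convex polyhedra: V - E + F = 2
Given: E = 12 edges and F = 6 faces
Solve for V:
V = 2 + E - F = 2 + 12 - 6 = 8
8 vertices


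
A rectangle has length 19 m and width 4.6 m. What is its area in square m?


Shape: rectangle
Length l = 19 m, Width w = 4.6 m
Formula: A = l * w
A = 19 * 4.6
A = 87.4
87.4 m^2


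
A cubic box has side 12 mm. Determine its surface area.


Shape: cube
Side s = 12 mm
A cube has 6 square faces.
Formula: SA = 6 * s^2
s^2 = 144
SA = 6 * 144
SA = 864
864 mm^2


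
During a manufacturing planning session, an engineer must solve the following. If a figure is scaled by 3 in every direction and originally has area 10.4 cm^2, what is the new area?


Linear scale factor k = 3
Original area = 10.4 cm^2
Rule: under a linear scaling by k, areas scale by k^2.
k^2 = 3^2 = 9
New area = 10.4 * 9
New area = 93.6
93.6 cm^2


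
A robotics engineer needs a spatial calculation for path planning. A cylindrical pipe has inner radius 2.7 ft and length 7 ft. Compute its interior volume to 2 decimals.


Shape: cylinder
Radius r = 2.7 ft, Height h = 7 ft
Formula: V = pi * r^2 * h
r^2 = 7.29
V = pi * 7.29 * 7
V = 51.03 * pi
V = 160.32
160.32 ft^3


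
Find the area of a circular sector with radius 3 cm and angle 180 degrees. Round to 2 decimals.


Shape: circular sector
Radius r = 3 cm, Angle = 180 degrees
Formula: A = (angle/360) * pi * r^2
r^2 = 9
Fraction of circle = 180/360
A = (180/360) * pi * 9
A = 4.5 * pi
A = 14.14
14.14 cm^2


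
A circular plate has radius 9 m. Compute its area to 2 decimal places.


Shape: circle
Radius r = 9 m
Formula: A = pi * r^2
r^2 = 9^2 = 81
A = pi * 81
A = 254.47
254.47 m^2


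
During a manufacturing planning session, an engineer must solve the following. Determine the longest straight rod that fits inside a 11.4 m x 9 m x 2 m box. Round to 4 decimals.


Shape: rectangular box (space diagonal)
l = 11.4 m, w = 9 m, h = 2 m
Visualize: the diagonal of the base, then a right triangle with that diagonal and the height.
Formula: d = sqrt(l^2 + w^2 + h^2)
l^2 + w^2 + h^2 = 129.96 + 81 + 4 = 214.96
d = sqrt(214.96)
d = 14.6615
14.6615 m


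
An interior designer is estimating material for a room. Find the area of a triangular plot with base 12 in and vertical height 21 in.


Shape: triangle
Base b = 12 in, Height h = 21 in
Formula: A = (1/2) * b * h
A = 0.5 * 12 * 21
A = 0.5 * 252
A = 126
126 in^2


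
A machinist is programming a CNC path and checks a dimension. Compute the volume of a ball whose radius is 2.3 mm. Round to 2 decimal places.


Shape: sphere
Radius r = 2.3 mm
Formula: V = (4/3) * pi * r^3
r^3 = 12.167
(4/3) * 12.167 = 16.222667
V = 16.222667 * pi
V = 50.97
50.97 mm^3


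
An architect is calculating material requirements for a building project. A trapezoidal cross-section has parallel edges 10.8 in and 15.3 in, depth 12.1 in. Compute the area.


Shape: trapezoid
Parallel sides a = 10.8 in, b = 15.3 in; Height h = 12.1 in
Formula: A = (a + b) * h / 2
a + b = 10.8 + 15.3 = 26.1
A = 26.1 * 12.1 / 2
A = 315.81 / 2
A = 157.905
157.905 in^2


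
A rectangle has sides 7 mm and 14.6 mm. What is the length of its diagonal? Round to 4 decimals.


Shape: rectangle (diagonal via Pythagoras)
Sides: 7 mm and 14.6 mm
Formula: d = sqrt(l^2 + w^2)
l^2 = 49, w^2 = 213.16
l^2 + w^2 = 262.16
d = sqrt(262.16)
d = 16.1914
16.1914 mm


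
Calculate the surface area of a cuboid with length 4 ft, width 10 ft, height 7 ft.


Shape: rectangular prism
l = 4 ft, w = 10 ft, h = 7 ft
Formula: SA = 2(lw + lh + wh)
lw = 40, lh = 28, wh = 70
lw + lh + wh = 138
SA = 2 * 138
SA = 276
276 ft^2


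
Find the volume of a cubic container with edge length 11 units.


Shape: cube
Side s = 11 units
Formula: V = s^3
V = 11 * 11 * 11
V = 121 * 11
V = 1331
1331 units^3


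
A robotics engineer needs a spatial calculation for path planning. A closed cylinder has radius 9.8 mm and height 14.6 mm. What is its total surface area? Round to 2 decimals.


Shape: closed cylinder
Radius r = 9.8 mm, Height h = 14.6 mm
Formula: SA = 2*pi*r^2 + 2*pi*r*h = 2*pi*r*(r + h)
r + h = 24.4
2 * r * (r + h) = 2 * 9.8 * 24.4 = 478.24
SA = 478.24 * pi
SA = 1502.44
1502.44 mm^2


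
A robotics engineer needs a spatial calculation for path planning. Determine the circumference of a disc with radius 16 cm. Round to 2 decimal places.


Shape: circle
Radius r = 16 cm
Formula: C = 2 * pi * r
C = 2 * pi * 16
C = 32 * pi
C = 100.53
100.53 cm


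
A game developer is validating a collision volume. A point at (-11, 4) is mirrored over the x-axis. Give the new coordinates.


Transformation: reflection
Original point: (-11, 4)
Rule for reflection over the x-axis: (x, y) -> (x, -y)
Apply: (-11, 4) -> (-11, -4)
(-11, -4)


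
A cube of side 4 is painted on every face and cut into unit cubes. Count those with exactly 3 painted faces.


Large cube: 4 x 4 x 4, cut into unit cubes.
Cubes with 3 painted faces are at the corners. A cube always has 8 corners.
Count = 8
8 unit cubes


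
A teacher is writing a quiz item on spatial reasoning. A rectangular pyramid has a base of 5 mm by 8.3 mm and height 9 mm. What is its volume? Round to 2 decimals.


Shape: rectangular pyramid
Base: 5 mm x 8.3 mm, Height h = 9 mm
Formula: V = (1/3) * base_area * h
base_area = 5 * 8.3 = 41.5
base_area * h = 41.5 * 9 = 373.5
V = 373.5 / 3
V = 124.5
124.5 mm^3


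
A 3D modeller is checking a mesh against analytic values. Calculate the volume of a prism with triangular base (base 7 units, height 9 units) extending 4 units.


Shape: triangular prism
Triangle base = 7 units, triangle height = 9 units, prism length L = 4 units
Formula: V = (1/2 * b * h_tri) * L
Cross-section area = 0.5 * 7 * 9 = 31.5
V = 31.5 * 4
V = 126
126 units^3


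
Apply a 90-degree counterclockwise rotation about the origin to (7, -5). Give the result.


Transformation: rotation about the origin
Original point: (7, -5)
Rule for 90 deg counterclockwise: (x, y) -> (-y, x)
Apply: (7, -5) -> (5, 7)
(5, 7)


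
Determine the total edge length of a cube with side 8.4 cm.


Shape: cube
Side s = 8.4 cm
A cube has 12 edges, all equal.
Formula: total edge length = 12 * s
Total = 12 * 8.4
Total = 100.8
100.8 cm


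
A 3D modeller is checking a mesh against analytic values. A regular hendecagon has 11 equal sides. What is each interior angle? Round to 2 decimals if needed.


Shape: regular hendecagon (11 sides)
Formula: interior angle = (n - 2) * 180 / n
(n - 2) = 9
(n - 2) * 180 = 1620
angle = 1620 / 11
angle = 147.27
147.27 degrees


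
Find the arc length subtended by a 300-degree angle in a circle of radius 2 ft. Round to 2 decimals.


Shape: circular arc
Radius r = 2 ft, Angle = 300 degrees
Formula: L = (angle/360) * 2 * pi * r
2 * pi * r = 4 * pi
L = (300/360) * 4 * pi
L = 3.333333 * pi
L = 10.47
10.47 ft


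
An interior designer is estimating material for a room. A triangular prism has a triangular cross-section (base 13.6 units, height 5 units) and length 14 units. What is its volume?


Shape: triangular prism
Triangle base = 13.6 units, triangle height = 5 units, prism length L = 14 units
Formula: V = (1/2 * b * h_tri) * L
Cross-section area = 0.5 * 13.6 * 5 = 34
V = 34 * 14
V = 476
476 units^3


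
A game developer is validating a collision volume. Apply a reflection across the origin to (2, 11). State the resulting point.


Transformation: reflection
Original point: (2, 11)
Rule for reflection through the origin: (x, y) -> (-x, -y)
Apply: (2, 11) -> (-2, -11)
(-2, -11)


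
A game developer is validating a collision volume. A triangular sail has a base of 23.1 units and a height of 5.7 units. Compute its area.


Shape: triangle
Base b = 23.1 units, Height h = 5.7 units
Formula: A = (1/2) * b * h
A = 0.5 * 23.1 * 5.7
A = 0.5 * 131.67
A = 65.835
65.835 units^2


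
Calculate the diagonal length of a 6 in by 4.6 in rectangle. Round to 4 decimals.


Shape: rectangle (diagonal via Pythagoras)
Sides: 6 in and 4.6 in
Formula: d = sqrt(l^2 + w^2)
l^2 = 36, w^2 = 21.16
l^2 + w^2 = 57.16
d = sqrt(57.16)
d = 7.5604
7.5604 in


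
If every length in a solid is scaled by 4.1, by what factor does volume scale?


Linear scale factor k = 4.1
Rule: under a linear scaling by k, volumes scale by k^3.
k^3 = 4.1 * 4.1 * 4.1
k^3 = 16.81 * 4.1
k^3 = 68.921
Volume scales by a factor of 68.921.
68.921 (dimensionless)


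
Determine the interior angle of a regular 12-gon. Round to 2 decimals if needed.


Shape: regular dodecagon (12 sides)
Formula: interior angle = (n - 2) * 180 / n
(n - 2) = 10
(n - 2) * 180 = 1800
angle = 1800 / 12
angle = 150
150 degrees


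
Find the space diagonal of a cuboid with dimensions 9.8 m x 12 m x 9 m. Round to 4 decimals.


Shape: rectangular box (space diagonal)
l = 9.8 m, w = 12 m, h = 9 m
Visualize: the diagonal of the base, then a right triangle with that diagonal and the height.
Formula: d = sqrt(l^2 + w^2 + h^2)
l^2 + w^2 + h^2 = 96.04 + 144 + 81 = 321.04
d = sqrt(321.04)
d = 17.9176
17.9176 m


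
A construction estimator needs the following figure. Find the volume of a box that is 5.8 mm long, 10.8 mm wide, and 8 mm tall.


Shape: rectangular prism
l = 5.8 mm, w = 10.8 mm, h = 8 mm
Formula: V = l * w * h
V = 5.8 * 10.8 * 8
V = 62.64 * 8
V = 501.12
501.12 mm^3


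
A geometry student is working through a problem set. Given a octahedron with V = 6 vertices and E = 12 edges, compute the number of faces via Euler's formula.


Polyhedron: octahedron
Euler's formula for convex polyhedra: V - E + F = 2
Given: V = 6 vertices and E = 12 edges
Solve for F:
F = 2 + E - V = 2 + 12 - 6 = 8
8 faces


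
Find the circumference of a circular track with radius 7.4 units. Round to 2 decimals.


Shape: circle
Radius r = 7.4 units
Formula: C = 2 * pi * r
C = 2 * pi * 7.4
C = 14.8 * pi
C = 46.5
46.5 units


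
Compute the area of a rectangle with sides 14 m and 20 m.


Shape: rectangle
Length l = 14 m, Width w = 20 m
Formula: A = l * w
A = 14 * 20
A = 280
280 m^2


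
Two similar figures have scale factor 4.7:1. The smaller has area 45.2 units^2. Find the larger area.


Linear scale factor k = 4.7
Original area = 45.2 units^2
Rule: under a linear scaling by k, areas scale by k^2.
k^2 = 4.7^2 = 22.09
New area = 45.2 * 22.09
New area = 998.468
998.468 units^2


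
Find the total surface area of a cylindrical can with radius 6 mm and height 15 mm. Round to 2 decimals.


Shape: closed cylinder
Radius r = 6 mm, Height h = 15 mm
Formula: SA = 2*pi*r^2 + 2*pi*r*h = 2*pi*r*(r + h)
r + h = 21
2 * r * (r + h) = 2 * 6 * 21 = 252
SA = 252 * pi
SA = 791.68
791.68 mm^2


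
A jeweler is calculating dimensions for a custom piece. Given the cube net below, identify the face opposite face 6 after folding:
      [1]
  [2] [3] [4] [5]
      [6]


Net: cross layout. Take square 3 as the base (bottom).
Fold the four squares in the horizontal row up around 3: 2 -> left, 4 -> right, 5 wraps to the top.
Fold 1 and 6 up from 3: 1 -> back, 6 -> front.
Opposite pairs are therefore: (1, 6), (2, 4), (3, 5).
Face 6 is opposite face 1.
face 1


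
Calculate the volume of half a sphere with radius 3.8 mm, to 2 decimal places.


Shape: hemisphere (half of a sphere)
Radius r = 3.8 mm
Formula: V = (1/2) * (4/3) * pi * r^3 = (2/3) * pi * r^3
r^3 = 54.872
(2/3) * 54.872 = 36.581333
V = 36.581333 * pi
V = 114.92
114.92 mm^3


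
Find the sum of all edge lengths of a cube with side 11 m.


Shape: cube
Side s = 11 m
A cube has 12 edges, all equal.
Formula: total edge length = 12 * s
Total = 12 * 11
Total = 132
132 m


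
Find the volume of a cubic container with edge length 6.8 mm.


Shape: cube
Side s = 6.8 mm
Formula: V = s^3
V = 6.8 * 6.8 * 6.8
V = 46.24 * 6.8
V = 314.432
314.432 mm^3


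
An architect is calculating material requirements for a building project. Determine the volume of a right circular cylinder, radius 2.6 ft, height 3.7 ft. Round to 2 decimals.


Shape: cylinder
Radius r = 2.6 ft, Height h = 3.7 ft
Formula: V = pi * r^2 * h
r^2 = 6.76
V = pi * 6.76 * 3.7
V = 25.012 * pi
V = 78.58
78.58 ft^3


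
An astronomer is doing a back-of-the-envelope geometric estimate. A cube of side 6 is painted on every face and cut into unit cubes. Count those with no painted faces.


Large cube: 6 x 6 x 6, cut into unit cubes.
n = 6, so n - 2 = 4
Unpainted cubes form the interior (n - 2)^3 block.
(n - 2)^3 = 4^3 = 64
64 unit cubes


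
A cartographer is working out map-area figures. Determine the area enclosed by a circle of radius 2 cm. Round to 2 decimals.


Shape: circle
Radius r = 2 cm
Formula: A = pi * r^2
r^2 = 2^2 = 4
A = pi * 4
A = 12.57
12.57 cm^2


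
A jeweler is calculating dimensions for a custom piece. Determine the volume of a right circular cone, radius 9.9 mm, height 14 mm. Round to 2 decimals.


Shape: cone
Radius r = 9.9 mm, Height h = 14 mm
Formula: V = (1/3) * pi * r^2 * h
r^2 = 98.01
pi * r^2 * h = pi * 98.01 * 14 = 1372.14 * pi
V = 1372.14 * pi / 3
V = 1436.9
1436.9 mm^3


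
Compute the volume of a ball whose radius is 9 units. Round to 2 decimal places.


Shape: sphere
Radius r = 9 units
Formula: V = (4/3) * pi * r^3
r^3 = 729
(4/3) * 729 = 972
V = 972 * pi
V = 3053.63
3053.63 units^3


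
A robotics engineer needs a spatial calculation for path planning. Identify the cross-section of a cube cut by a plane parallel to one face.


Solid: cube
Cutting plane: parallel to one face
Visualize the intersection of the plane with the solid's surface.
The boundary of the cut region is a square.
square


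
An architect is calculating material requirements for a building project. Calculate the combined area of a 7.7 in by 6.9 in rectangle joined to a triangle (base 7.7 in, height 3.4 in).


Composite shape: rectangle + triangle
Rectangle area = 7.7 * 6.9 = 53.13
Triangle area = 0.5 * 7.7 * 3.4 = 13.09
Total = 53.13 + 13.09
Total = 66.22
66.22 in^2


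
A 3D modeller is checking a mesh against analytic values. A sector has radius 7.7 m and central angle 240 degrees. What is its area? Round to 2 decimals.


Shape: circular sector
Radius r = 7.7 m, Angle = 240 degrees
Formula: A = (angle/360) * pi * r^2
r^2 = 59.29
Fraction of circle = 240/360
A = (240/360) * pi * 59.29
A = 39.526667 * pi
A = 124.18
124.18 m^2


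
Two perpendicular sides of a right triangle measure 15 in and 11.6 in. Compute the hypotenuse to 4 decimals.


Shape: right triangle
Legs a = 15 in, b = 11.6 in
Formula: c = sqrt(a^2 + b^2)
a^2 = 225, b^2 = 134.56
a^2 + b^2 = 359.56
c = sqrt(359.56)
c = 18.9621
18.9621 in


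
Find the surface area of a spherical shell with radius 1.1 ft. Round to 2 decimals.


Shape: sphere
Radius r = 1.1 ft
Formula: SA = 4 * pi * r^2
r^2 = 1.21
SA = 4 * pi * 1.21
SA = 4.84 * pi
SA = 15.21
15.21 ft^2


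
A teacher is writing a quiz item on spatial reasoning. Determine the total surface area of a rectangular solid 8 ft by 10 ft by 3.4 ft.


Shape: rectangular prism
l = 8 ft, w = 10 ft, h = 3.4 ft
Formula: SA = 2(lw + lh + wh)
lw = 80, lh = 27.2, wh = 34
lw + lh + wh = 141.2
SA = 2 * 141.2
SA = 282.4
282.4 ft^2


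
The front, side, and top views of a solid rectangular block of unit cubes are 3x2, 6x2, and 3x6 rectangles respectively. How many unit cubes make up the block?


Orthographic views of a solid rectangular block:
Front view 3 x 2 -> length = 3, height = 2
Side view 6 x 2 -> width = 6, height = 2 (consistent)
Top view 3 x 6 -> confirms length = 3, width = 6
The block is 3 x 6 x 2.
Total unit cubes = 3 * 6 * 2 = 36
36 unit cubes


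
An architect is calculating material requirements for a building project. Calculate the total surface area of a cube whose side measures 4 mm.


Shape: cube
Side s = 4 mm
A cube has 6 square faces.
Formula: SA = 6 * s^2
s^2 = 16
SA = 6 * 16
SA = 96
96 mm^2


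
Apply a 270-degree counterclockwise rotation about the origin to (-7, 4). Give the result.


Transformation: rotation about the origin
Original point: (-7, 4)
Rule for 270 deg counterclockwise: (x, y) -> (y, -x)
Apply: (-7, 4) -> (4, 7)
(4, 7)


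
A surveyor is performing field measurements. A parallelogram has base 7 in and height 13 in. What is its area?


Shape: parallelogram
Base b = 7 in, Height h = 13 in
Formula: A = b * h
A = 7 * 13
A = 91
91 in^2


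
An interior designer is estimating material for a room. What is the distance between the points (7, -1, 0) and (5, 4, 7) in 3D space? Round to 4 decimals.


3D distance between two points
P1 = (7, -1, 0), P2 = (5, 4, 7)
Formula: d = sqrt((x2-x1)^2 + (y2-y1)^2 + (z2-z1)^2)
dx = 5 - 7 = -2
dy = 4 - -1 = 5
dz = 7 - 0 = 7
dx^2 + dy^2 + dz^2 = 4 + 25 + 49 = 78
d = sqrt(78)
d = 8.8318
8.8318 units


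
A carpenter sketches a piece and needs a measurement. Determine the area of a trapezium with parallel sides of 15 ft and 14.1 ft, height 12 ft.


Shape: trapezoid
Parallel sides a = 15 ft, b = 14.1 ft; Height h = 12 ft
Formula: A = (a + b) * h / 2
a + b = 15 + 14.1 = 29.1
A = 29.1 * 12 / 2
A = 349.2 / 2
A = 174.6
174.6 ft^2


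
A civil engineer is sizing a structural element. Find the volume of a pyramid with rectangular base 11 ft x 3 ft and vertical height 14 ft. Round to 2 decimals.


Shape: rectangular pyramid
Base: 11 ft x 3 ft, Height h = 14 ft
Formula: V = (1/3) * base_area * h
base_area = 11 * 3 = 33
base_area * h = 33 * 14 = 462
V = 462 / 3
V = 154
154 ft^3


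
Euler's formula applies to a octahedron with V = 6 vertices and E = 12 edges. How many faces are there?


Polyhedron: octahedron
Euler's formula for convex polyhedra: V - E + F = 2
Given: V = 6 vertices and E = 12 edges
Solve for F:
F = 2 + E - V = 2 + 12 - 6 = 8
8 faces


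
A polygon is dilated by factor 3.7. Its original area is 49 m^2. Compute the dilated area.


Linear scale factor k = 3.7
Original area = 49 m^2
Rule: under a linear scaling by k, areas scale by k^2.
k^2 = 3.7^2 = 13.69
New area = 49 * 13.69
New area = 670.81
670.81 m^2


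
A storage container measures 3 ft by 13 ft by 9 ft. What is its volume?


Shape: rectangular prism
l = 3 ft, w = 13 ft, h = 9 ft
Formula: V = l * w * h
V = 3 * 13 * 9
V = 39 * 9
V = 351
351 ft^3


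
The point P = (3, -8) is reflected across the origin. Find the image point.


Transformation: reflection
Original point: (3, -8)
Rule for reflection through the origin: (x, y) -> (-x, -y)
Apply: (3, -8) -> (-3, 8)
(-3, 8)


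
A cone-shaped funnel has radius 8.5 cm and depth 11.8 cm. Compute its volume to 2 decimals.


Shape: cone
Radius r = 8.5 cm, Height h = 11.8 cm
Formula: V = (1/3) * pi * r^2 * h
r^2 = 72.25
pi * r^2 * h = pi * 72.25 * 11.8 = 852.55 * pi
V = 852.55 * pi / 3
V = 892.79
892.79 cm^3


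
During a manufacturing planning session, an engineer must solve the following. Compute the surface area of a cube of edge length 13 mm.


Shape: cube
Side s = 13 mm
A cube has 6 square faces.
Formula: SA = 6 * s^2
s^2 = 169
SA = 6 * 169
SA = 1014
1014 mm^2


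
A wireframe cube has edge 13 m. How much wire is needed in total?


Shape: cube
Side s = 13 m
A cube has 12 edges, all equal.
Formula: total edge length = 12 * s
Total = 12 * 13
Total = 156
156 m


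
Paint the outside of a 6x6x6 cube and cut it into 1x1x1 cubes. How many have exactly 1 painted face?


Large cube: 6 x 6 x 6, cut into unit cubes.
n = 6, so n - 2 = 4
Cubes with 1 painted face lie in the interior of each face.
A cube has 6 faces; each contributes (n - 2)^2 = 16 such cubes.
Count = 6 * 16 = 96
96 unit cubes


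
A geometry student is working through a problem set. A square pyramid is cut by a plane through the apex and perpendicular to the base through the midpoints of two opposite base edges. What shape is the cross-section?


Solid: square pyramid
Cutting plane: through the apex and perpendicular to the base through the midpoints of two opposite base edges
Visualize the intersection of the plane with the solid's surface.
The boundary of the cut region is a isosceles triangle.
isosceles triangle


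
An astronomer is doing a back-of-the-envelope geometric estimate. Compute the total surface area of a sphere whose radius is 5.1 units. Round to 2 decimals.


Shape: sphere
Radius r = 5.1 units
Formula: SA = 4 * pi * r^2
r^2 = 26.01
SA = 4 * pi * 26.01
SA = 104.04 * pi
SA = 326.85
326.85 units^2


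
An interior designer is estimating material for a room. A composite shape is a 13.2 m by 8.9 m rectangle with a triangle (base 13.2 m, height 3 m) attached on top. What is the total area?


Composite shape: rectangle + triangle
Rectangle area = 13.2 * 8.9 = 117.48
Triangle area = 0.5 * 13.2 * 3 = 19.8
Total = 117.48 + 19.8
Total = 137.28
137.28 m^2


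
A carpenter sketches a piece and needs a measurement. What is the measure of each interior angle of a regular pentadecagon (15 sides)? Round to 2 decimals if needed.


Shape: regular pentadecagon (15 sides)
Formula: interior angle = (n - 2) * 180 / n
(n - 2) = 13
(n - 2) * 180 = 2340
angle = 2340 / 15
angle = 156
156 degrees


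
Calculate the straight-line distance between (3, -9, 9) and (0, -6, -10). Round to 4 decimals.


3D distance between two points
P1 = (3, -9, 9), P2 = (0, -6, -10)
Formula: d = sqrt((x2-x1)^2 + (y2-y1)^2 + (z2-z1)^2)
dx = 0 - 3 = -3
dy = -6 - -9 = 3
dz = -10 - 9 = -19
dx^2 + dy^2 + dz^2 = 9 + 9 + 361 = 379
d = sqrt(379)
d = 19.4679
19.4679 units


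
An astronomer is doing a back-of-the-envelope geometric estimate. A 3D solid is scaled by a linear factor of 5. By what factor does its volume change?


Linear scale factor k = 5
Rule: under a linear scaling by k, volumes scale by k^3.
k^3 = 5 * 5 * 5
k^3 = 25 * 5
k^3 = 125
Volume scales by a factor of 125.
125 (dimensionless)


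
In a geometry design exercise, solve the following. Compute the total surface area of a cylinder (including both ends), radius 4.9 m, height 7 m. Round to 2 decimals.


Shape: closed cylinder
Radius r = 4.9 m, Height h = 7 m
Formula: SA = 2*pi*r^2 + 2*pi*r*h = 2*pi*r*(r + h)
r + h = 11.9
2 * r * (r + h) = 2 * 4.9 * 11.9 = 116.62
SA = 116.62 * pi
SA = 366.37
366.37 m^2


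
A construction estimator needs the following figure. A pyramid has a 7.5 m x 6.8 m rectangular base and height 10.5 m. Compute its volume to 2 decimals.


Shape: rectangular pyramid
Base: 7.5 m x 6.8 m, Height h = 10.5 m
Formula: V = (1/3) * base_area * h
base_area = 7.5 * 6.8 = 51
base_area * h = 51 * 10.5 = 535.5
V = 535.5 / 3
V = 178.5
178.5 m^3


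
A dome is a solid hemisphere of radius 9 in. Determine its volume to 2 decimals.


Shape: hemisphere (half of a sphere)
Radius r = 9 in
Formula: V = (1/2) * (4/3) * pi * r^3 = (2/3) * pi * r^3
r^3 = 729
(2/3) * 729 = 486
V = 486 * pi
V = 1526.81
1526.81 in^3


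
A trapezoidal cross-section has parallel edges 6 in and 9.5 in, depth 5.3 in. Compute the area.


Shape: trapezoid
Parallel sides a = 6 in, b = 9.5 in; Height h = 5.3 in
Formula: A = (a + b) * h / 2
a + b = 6 + 9.5 = 15.5
A = 15.5 * 5.3 / 2
A = 82.15 / 2
A = 41.075
41.075 in^2


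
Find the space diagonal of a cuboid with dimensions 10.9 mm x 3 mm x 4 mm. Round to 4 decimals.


Shape: rectangular box (space diagonal)
l = 10.9 mm, w = 3 mm, h = 4 mm
Visualize: the diagonal of the base, then a right triangle with that diagonal and the height.
Formula: d = sqrt(l^2 + w^2 + h^2)
l^2 + w^2 + h^2 = 118.81 + 9 + 16 = 143.81
d = sqrt(143.81)
d = 11.9921
11.9921 mm


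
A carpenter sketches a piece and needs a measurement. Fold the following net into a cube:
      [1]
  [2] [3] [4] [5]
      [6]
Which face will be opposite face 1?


Net: cross layout. Take square 3 as the base (bottom).
Fold the four squares in the horizontal row up around 3: 2 -> left, 4 -> right, 5 wraps to the top.
Fold 1 and 6 up from 3: 1 -> back, 6 -> front.
Opposite pairs are therefore: (1, 6), (2, 4), (3, 5).
Face 1 is opposite face 6.
face 6


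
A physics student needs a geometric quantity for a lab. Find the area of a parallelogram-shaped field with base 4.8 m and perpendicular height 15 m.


Shape: parallelogram
Base b = 4.8 m, Height h = 15 m
Formula: A = b * h
A = 4.8 * 15
A = 72
72 m^2


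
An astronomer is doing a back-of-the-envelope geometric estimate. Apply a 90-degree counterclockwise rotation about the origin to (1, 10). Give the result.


Transformation: rotation about the origin
Original point: (1, 10)
Rule for 90 deg counterclockwise: (x, y) -> (-y, x)
Apply: (1, 10) -> (-10, 1)
(-10, 1)


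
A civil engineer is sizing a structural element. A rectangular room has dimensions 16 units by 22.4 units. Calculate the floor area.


Shape: rectangle
Length l = 16 units, Width w = 22.4 units
Formula: A = l * w
A = 16 * 22.4
A = 358.4
358.4 units^2


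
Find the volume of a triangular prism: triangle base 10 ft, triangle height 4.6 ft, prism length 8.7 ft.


Shape: triangular prism
Triangle base = 10 ft, triangle height = 4.6 ft, prism length L = 8.7 ft
Formula: V = (1/2 * b * h_tri) * L
Cross-section area = 0.5 * 10 * 4.6 = 23
V = 23 * 8.7
V = 200.1
200.1 ft^3


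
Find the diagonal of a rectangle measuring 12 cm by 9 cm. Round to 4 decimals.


Shape: rectangle (diagonal via Pythagoras)
Sides: 12 cm and 9 cm
Formula: d = sqrt(l^2 + w^2)
l^2 = 144, w^2 = 81
l^2 + w^2 = 225
d = sqrt(225)
d = 15.0
15 cm


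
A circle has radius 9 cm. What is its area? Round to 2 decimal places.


Shape: circle
Radius r = 9 cm
Formula: A = pi * r^2
r^2 = 9^2 = 81
A = pi * 81
A = 254.47
254.47 cm^2


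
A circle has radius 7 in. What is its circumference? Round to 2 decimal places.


Shape: circle
Radius r = 7 in
Formula: C = 2 * pi * r
C = 2 * pi * 7
C = 14 * pi
C = 43.98
43.98 in


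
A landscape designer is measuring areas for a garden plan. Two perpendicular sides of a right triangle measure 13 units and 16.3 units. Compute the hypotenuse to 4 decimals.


Shape: right triangle
Legs a = 13 units, b = 16.3 units
Formula: c = sqrt(a^2 + b^2)
a^2 = 169, b^2 = 265.69
a^2 + b^2 = 434.69
c = sqrt(434.69)
c = 20.8492
20.8492 units


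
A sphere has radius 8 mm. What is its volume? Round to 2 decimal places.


Shape: sphere
Radius r = 8 mm
Formula: V = (4/3) * pi * r^3
r^3 = 512
(4/3) * 512 = 682.666667
V = 682.666667 * pi
V = 2144.66
2144.66 mm^3


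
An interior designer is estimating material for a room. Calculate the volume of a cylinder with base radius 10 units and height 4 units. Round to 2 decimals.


Shape: cylinder
Radius r = 10 units, Height h = 4 units
Formula: V = pi * r^2 * h
r^2 = 100
V = pi * 100 * 4
V = 400 * pi
V = 1256.64
1256.64 units^3


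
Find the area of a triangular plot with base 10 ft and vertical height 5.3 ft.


Shape: triangle
Base b = 10 ft, Height h = 5.3 ft
Formula: A = (1/2) * b * h
A = 0.5 * 10 * 5.3
A = 0.5 * 53
A = 26.5
26.5 ft^2


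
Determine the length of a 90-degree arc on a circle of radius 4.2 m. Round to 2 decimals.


Shape: circular arc
Radius r = 4.2 m, Angle = 90 degrees
Formula: L = (angle/360) * 2 * pi * r
2 * pi * r = 8.4 * pi
L = (90/360) * 8.4 * pi
L = 2.1 * pi
L = 6.6
6.6 m


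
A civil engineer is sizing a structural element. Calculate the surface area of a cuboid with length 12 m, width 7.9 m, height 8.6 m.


Shape: rectangular prism
l = 12 m, w = 7.9 m, h = 8.6 m
Formula: SA = 2(lw + lh + wh)
lw = 94.8, lh = 103.2, wh = 67.94
lw + lh + wh = 265.94
SA = 2 * 265.94
SA = 531.88
531.88 m^2


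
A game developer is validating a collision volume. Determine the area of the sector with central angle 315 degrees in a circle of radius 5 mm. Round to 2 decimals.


Shape: circular sector
Radius r = 5 mm, Angle = 315 degrees
Formula: A = (angle/360) * pi * r^2
r^2 = 25
Fraction of circle = 315/360
A = (315/360) * pi * 25
A = 21.875 * pi
A = 68.72
68.72 mm^2


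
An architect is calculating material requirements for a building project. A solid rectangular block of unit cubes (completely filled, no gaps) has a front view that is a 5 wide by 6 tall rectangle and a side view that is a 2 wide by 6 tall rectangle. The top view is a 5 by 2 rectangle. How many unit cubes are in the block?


Orthographic views of a solid rectangular block:
Front view 5 x 6 -> length = 5, height = 6
Side view 2 x 6 -> width = 2, height = 6 (consistent)
Top view 5 x 2 -> confirms length = 5, width = 2
The block is 5 x 2 x 6.
Total unit cubes = 5 * 2 * 6 = 60
60 unit cubes


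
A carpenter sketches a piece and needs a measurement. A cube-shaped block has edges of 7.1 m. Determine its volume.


Shape: cube
Side s = 7.1 m
Formula: V = s^3
V = 7.1 * 7.1 * 7.1
V = 50.41 * 7.1
V = 357.911
357.911 m^3


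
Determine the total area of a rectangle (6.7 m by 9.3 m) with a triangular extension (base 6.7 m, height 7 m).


Composite shape: rectangle + triangle
Rectangle area = 6.7 * 9.3 = 62.31
Triangle area = 0.5 * 6.7 * 7 = 23.45
Total = 62.31 + 23.45
Total = 85.76
85.76 m^2


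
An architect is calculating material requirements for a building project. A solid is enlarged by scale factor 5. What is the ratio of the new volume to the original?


Linear scale factor k = 5
Rule: under a linear scaling by k, volumes scale by k^3.
k^3 = 5 * 5 * 5
k^3 = 25 * 5
k^3 = 125
Volume scales by a factor of 125.
125 (dimensionless)


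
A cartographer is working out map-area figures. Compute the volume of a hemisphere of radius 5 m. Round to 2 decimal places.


Shape: hemisphere (half of a sphere)
Radius r = 5 m
Formula: V = (1/2) * (4/3) * pi * r^3 = (2/3) * pi * r^3
r^3 = 125
(2/3) * 125 = 83.333333
V = 83.333333 * pi
V = 261.8
261.8 m^3


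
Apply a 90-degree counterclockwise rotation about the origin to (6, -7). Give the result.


Transformation: rotation about the origin
Original point: (6, -7)
Rule for 90 deg counterclockwise: (x, y) -> (-y, x)
Apply: (6, -7) -> (7, 6)
(7, 6)


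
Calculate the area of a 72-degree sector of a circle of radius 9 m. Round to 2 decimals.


Shape: circular sector
Radius r = 9 m, Angle = 72 degrees
Formula: A = (angle/360) * pi * r^2
r^2 = 81
Fraction of circle = 72/360
A = (72/360) * pi * 81
A = 16.2 * pi
A = 50.89
50.89 m^2


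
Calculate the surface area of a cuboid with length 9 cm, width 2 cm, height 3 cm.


Shape: rectangular prism
l = 9 cm, w = 2 cm, h = 3 cm
Formula: SA = 2(lw + lh + wh)
lw = 18, lh = 27, wh = 6
lw + lh + wh = 51
SA = 2 * 51
SA = 102
102 cm^2


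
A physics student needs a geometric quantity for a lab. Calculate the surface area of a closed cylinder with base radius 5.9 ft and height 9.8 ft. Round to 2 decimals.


Shape: closed cylinder
Radius r = 5.9 ft, Height h = 9.8 ft
Formula: SA = 2*pi*r^2 + 2*pi*r*h = 2*pi*r*(r + h)
r + h = 15.7
2 * r * (r + h) = 2 * 5.9 * 15.7 = 185.26
SA = 185.26 * pi
SA = 582.01
582.01 ft^2


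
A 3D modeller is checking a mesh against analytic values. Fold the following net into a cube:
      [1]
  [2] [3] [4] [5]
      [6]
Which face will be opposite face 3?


Net: cross layout. Take square 3 as the base (bottom).
Fold the four squares in the horizontal row up around 3: 2 -> left, 4 -> right, 5 wraps to the top.
Fold 1 and 6 up from 3: 1 -> back, 6 -> front.
Opposite pairs are therefore: (1, 6), (2, 4), (3, 5).
Face 3 is opposite face 5.
face 5


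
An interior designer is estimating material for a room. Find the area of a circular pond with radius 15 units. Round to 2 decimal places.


Shape: circle
Radius r = 15 units
Formula: A = pi * r^2
r^2 = 15^2 = 225
A = pi * 225
A = 706.86
706.86 units^2


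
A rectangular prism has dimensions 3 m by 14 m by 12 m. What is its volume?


Shape: rectangular prism
l = 3 m, w = 14 m, h = 12 m
Formula: V = l * w * h
V = 3 * 14 * 12
V = 42 * 12
V = 504
504 m^3
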